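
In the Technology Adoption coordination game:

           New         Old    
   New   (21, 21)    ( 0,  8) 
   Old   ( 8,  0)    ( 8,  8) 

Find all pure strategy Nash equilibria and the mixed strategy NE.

Pure NE: (New, New) and (Old, Old); Mixed NE: p = 0.381, q = 0.381

Work:
Check pure NE:
(New, New): (21, 21) - no unilateral deviation beneficial
(Old, Old): (8, 8) - no unilateral deviation beneficial
Mixed NE: P1 plays New with p = 0.381, P2 plays New with q = 0.381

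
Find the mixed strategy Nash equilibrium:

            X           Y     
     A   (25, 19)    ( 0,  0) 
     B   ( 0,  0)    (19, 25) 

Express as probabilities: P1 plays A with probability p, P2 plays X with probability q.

p = 0.5682, q = 0.4318

Work:
Find probabilities that make opponent indifferent:
P2 chooses q to make P1 indifferent between A and B
P1 chooses p to make P2 indifferent between X and Y
Mixed NE: P1 plays (A: 0.5682, B: 0.4318), P2 plays (X: 0.4318, Y: 0.5682)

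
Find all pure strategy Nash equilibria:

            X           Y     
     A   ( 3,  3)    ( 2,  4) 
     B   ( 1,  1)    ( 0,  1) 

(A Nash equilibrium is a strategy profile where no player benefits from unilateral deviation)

Nash equilibrium: (A, Y)

Work:
Best responses:
  P1 vs X: payoffs [3, 1] → best response A (payoff 3)
  P1 vs Y: payoffs [2, 0] → best response A (payoff 2)
  P2 vs A: payoffs [3, 4] → best response Y (payoff 4)
  P2 vs B: payoffs [1, 1] → best response X/Y (payoff 1)
Mutual best responses: (A,Y) → Nash equilibria.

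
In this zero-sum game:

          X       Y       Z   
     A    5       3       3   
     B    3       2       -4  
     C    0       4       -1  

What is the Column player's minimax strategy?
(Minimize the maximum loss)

Column should play Z, value = 3

Work:
Column player minimizes Row's maximum payoff:
Column X: max payoff to Row = 5
Column Y: max payoff to Row = 4
Column Z: max payoff to Row = 3
Minimum is 3, achieved by column Z.
Minimax strategy: Z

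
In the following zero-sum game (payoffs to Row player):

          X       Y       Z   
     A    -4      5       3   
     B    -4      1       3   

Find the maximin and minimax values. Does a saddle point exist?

Maximin = -4, Minimax = -4, Saddle: True

Work:
Row minimums: [-4, -4] → maximin = -4
Column maximums: [-4, 5, 3] → minimax = -4
Saddle point exists! Game value = -4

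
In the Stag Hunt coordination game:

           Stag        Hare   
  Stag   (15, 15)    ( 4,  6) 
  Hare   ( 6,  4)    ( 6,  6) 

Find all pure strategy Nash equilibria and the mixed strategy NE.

Pure NE: (Stag, Stag) and (Hare, Hare); Mixed NE: p = 0.1818, q = 0.1818

Work:
Check pure NE:
(Stag, Stag): (15, 15) - no unilateral deviation beneficial
(Hare, Hare): (6, 6) - no unilateral deviation beneficial
Mixed NE: P1 plays Stag with p = 0.1818, P2 plays Stag with q = 0.1818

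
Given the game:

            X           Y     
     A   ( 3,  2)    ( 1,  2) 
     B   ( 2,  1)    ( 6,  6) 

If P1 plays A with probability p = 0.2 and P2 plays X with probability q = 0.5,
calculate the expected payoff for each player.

E[P1] = 3.6, E[P2] = 3.2

Work:
E[P1] = p·q·π₁(A,X) + p·(1-q)·π₁(A,Y) + (1-p)·q·π₁(B,X) + (1-p)·(1-q)·π₁(B,Y)
= 0.2·0.5·3 + 0.2·0.5·1 + 0.8·0.5·2 + 0.8·0.5·6
= 3.6

E[P2] = 3.2 (similar calculation)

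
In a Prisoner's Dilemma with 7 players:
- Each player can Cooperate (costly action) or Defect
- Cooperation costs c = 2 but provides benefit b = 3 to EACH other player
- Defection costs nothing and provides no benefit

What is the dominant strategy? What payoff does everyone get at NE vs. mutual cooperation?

Dominant: Defect; NE payoff = 0; Coop payoff = 16

Work:
Defect dominates (saves cost c = 2, benefit to others is external)
NE: All defect → everyone gets 0
If all cooperate: each receives (6)×3 - 2 = 16
Social dilemma: 16 > 0 but NE gives 0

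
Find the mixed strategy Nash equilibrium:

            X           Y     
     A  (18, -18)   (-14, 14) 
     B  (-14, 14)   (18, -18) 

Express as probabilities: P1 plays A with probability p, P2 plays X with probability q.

p = 0.5, q = 0.5

Work:
Find probabilities that make opponent indifferent:
P2 chooses q to make P1 indifferent between A and B
P1 chooses p to make P2 indifferent between X and Y
Mixed NE: P1 plays (A: 0.5, B: 0.5), P2 plays (X: 0.5, Y: 0.5)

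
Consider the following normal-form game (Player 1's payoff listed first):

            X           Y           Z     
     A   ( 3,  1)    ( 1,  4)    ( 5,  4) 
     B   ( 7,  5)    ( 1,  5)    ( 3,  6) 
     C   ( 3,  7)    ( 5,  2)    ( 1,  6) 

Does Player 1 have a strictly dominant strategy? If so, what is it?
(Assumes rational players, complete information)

No strictly dominant strategy exists for Player 1

Work:
A strategy strictly dominates another if it gives a strictly higher payoff against every opponent action. Compare each pair of P1's strategies column-by-column:
  A vs B: [3 vs 7, 1 vs 1, 5 vs 3] → A does not strictly dominate B (column X: 3 ≤ 7)
  A vs C: [3 vs 3, 1 vs 5, 5 vs 1] → A does not strictly dominate C (column X: 3 ≤ 3)
  B vs A: [7 vs 3, 1 vs 1, 3 vs 5] → B does not strictly dominate A (column Y: 1 ≤ 1)
  B vs C: [7 vs 3, 1 vs 5, 3 vs 1] → B does not strictly dominate C (column Y: 1 ≤ 5)
  C vs A: [3 vs 3, 5 vs 1, 1 vs 5] → C does not strictly dominate A (column X: 3 ≤ 3)
  C vs B: [3 vs 7, 5 vs 1, 1 vs 3] → C does not strictly dominate B (column X: 3 ≤ 7)
No single strategy strictly dominates all others → no strictly dominant strategy.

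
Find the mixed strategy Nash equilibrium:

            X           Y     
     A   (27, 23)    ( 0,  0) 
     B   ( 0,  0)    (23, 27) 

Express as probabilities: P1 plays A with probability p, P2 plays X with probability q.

p = 0.54, q = 0.46

Work:
Find probabilities that make opponent indifferent:
P2 chooses q to make P1 indifferent between A and B
P1 chooses p to make P2 indifferent between X and Y
Mixed NE: P1 plays (A: 0.54, B: 0.46), P2 plays (X: 0.46, Y: 0.54)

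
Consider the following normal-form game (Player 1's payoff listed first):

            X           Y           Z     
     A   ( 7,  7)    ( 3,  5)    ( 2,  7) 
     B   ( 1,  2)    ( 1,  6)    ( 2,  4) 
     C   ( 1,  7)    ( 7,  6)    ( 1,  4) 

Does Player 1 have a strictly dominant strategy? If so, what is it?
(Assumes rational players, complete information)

No strictly dominant strategy exists for Player 1

Work:
A strategy strictly dominates another if it gives a strictly higher payoff against every opponent action. Compare each pair of P1's strategies column-by-column:
  A vs B: [7 vs 1, 3 vs 1, 2 vs 2] → A does not strictly dominate B (column Z: 2 ≤ 2)
  A vs C: [7 vs 1, 3 vs 7, 2 vs 1] → A does not strictly dominate C (column Y: 3 ≤ 7)
  B vs A: [1 vs 7, 1 vs 3, 2 vs 2] → B does not strictly dominate A (column X: 1 ≤ 7)
  B vs C: [1 vs 1, 1 vs 7, 2 vs 1] → B does not strictly dominate C (column X: 1 ≤ 1)
  C vs A: [1 vs 7, 7 vs 3, 1 vs 2] → C does not strictly dominate A (column X: 1 ≤ 7)
  C vs B: [1 vs 1, 7 vs 1, 1 vs 2] → C does not strictly dominate B (column X: 1 ≤ 1)
No single strategy strictly dominates all others → no strictly dominant strategy.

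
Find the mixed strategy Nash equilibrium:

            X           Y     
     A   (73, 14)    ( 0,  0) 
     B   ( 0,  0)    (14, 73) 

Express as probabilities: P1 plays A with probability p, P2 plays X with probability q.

p = 0.8391, q = 0.1609

Work:
Find probabilities that make opponent indifferent:
P2 chooses q to make P1 indifferent between A and B
P1 chooses p to make P2 indifferent between X and Y
Mixed NE: P1 plays (A: 0.8391, B: 0.1609), P2 plays (X: 0.1609, Y: 0.8391)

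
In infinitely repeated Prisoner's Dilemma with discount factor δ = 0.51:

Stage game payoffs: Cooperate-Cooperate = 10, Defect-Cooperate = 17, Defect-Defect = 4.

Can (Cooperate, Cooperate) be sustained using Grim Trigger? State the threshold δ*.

δ* = 0.5385; since δ = 0.51 < 0.5385, cooperation cannot be sustained

Work:
For Grim Trigger:
Cooperate forever: 10/(1-δ)
Defect then punished: 17 + 4·δ/(1-δ)
Need: 10/(1-δ) ≥ 17 + 4·δ/(1-δ)
Solving: δ ≥ (T-R)/(T-P) = (17-10)/(17-4) = 0.5385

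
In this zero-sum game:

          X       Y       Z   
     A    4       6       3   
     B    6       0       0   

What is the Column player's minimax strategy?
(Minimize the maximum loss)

Column should play Z, value = 3

Work:
Column player minimizes Row's maximum payoff:
Column X: max payoff to Row = 6
Column Y: max payoff to Row = 6
Column Z: max payoff to Row = 3
Minimum is 3, achieved by column Z.
Minimax strategy: Z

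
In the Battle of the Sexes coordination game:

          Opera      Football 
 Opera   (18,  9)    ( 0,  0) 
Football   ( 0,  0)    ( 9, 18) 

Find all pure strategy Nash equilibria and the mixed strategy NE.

Pure NE: (Opera, Opera) and (Football, Football); Mixed NE: p = 0.6667, q = 0.3333

Work:
Check pure NE:
(Opera, Opera): (18, 9) - no unilateral deviation beneficial
(Football, Football): (9, 18) - no unilateral deviation beneficial
Mixed NE: P1 plays Opera with p = 0.6667, P2 plays Opera with q = 0.3333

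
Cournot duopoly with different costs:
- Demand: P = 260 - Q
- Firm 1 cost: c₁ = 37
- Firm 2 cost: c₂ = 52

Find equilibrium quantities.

q₁* = 79.33, q₂* = 64.33

Work:
Reaction: q₁ = (260 - 37 - q₂)/2
Reaction: q₂ = (260 - 52 - q₁)/2
Solve simultaneously:
q₁* = (260 - 2×37 + 52)/3 = 79.33
q₂* = (260 - 2×52 + 37)/3 = 64.33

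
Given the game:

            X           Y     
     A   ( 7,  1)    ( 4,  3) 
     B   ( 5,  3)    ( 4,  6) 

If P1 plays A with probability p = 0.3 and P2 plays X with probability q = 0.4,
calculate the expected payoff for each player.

E[P1] = 4.64, E[P2] = 4.02

Work:
E[P1] = p·q·π₁(A,X) + p·(1-q)·π₁(A,Y) + (1-p)·q·π₁(B,X) + (1-p)·(1-q)·π₁(B,Y)
= 0.3·0.4·7 + 0.3·0.6·4 + 0.7·0.4·5 + 0.7·0.6·4
= 4.64

E[P2] = 4.02 (similar calculation)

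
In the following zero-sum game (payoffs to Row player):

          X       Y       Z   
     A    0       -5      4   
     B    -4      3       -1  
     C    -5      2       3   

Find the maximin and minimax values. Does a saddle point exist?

Maximin = -4, Minimax = 0, Saddle: False

Work:
Row minimums: [-5, -4, -5] → maximin = -4
Column maximums: [0, 3, 4] → minimax = 0
No saddle point (maximin ≠ minimax). Mixed strategy needed.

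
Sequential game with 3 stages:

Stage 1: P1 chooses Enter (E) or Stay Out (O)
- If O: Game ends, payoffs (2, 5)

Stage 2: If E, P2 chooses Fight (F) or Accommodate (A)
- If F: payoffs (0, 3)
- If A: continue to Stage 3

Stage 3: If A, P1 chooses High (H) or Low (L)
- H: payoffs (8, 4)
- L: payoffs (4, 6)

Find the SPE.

SPE: (E, A, H); Outcome (8, 4)

Work:
Stage 3: P1 chooses H (8 vs 4)
Stage 2: P2: F->3, A->4 (anticipating H). Choose A
Stage 1: P1: O->2, E->8 (anticipating A, H). Choose E
SPE path: E -> A -> H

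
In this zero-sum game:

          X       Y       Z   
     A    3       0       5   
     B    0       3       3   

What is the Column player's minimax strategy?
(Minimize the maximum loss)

Column should play X or Y (all achieve the minimum), value = 3

Work:
Column player minimizes Row's maximum payoff:
Column X: max payoff to Row = 3
Column Y: max payoff to Row = 3
Column Z: max payoff to Row = 5
Minimum is 3, achieved by columns X, Y (tied).
Each of X or Y is a minimax strategy.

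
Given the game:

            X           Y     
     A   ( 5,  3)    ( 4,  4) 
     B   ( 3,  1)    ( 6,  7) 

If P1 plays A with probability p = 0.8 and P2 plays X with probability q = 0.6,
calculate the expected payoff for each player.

E[P1] = 4.52, E[P2] = 3.4

Work:
E[P1] = p·q·π₁(A,X) + p·(1-q)·π₁(A,Y) + (1-p)·q·π₁(B,X) + (1-p)·(1-q)·π₁(B,Y)
= 0.8·0.6·5 + 0.8·0.4·4 + 0.2·0.6·3 + 0.2·0.4·6
= 4.52

E[P2] = 3.4 (similar calculation)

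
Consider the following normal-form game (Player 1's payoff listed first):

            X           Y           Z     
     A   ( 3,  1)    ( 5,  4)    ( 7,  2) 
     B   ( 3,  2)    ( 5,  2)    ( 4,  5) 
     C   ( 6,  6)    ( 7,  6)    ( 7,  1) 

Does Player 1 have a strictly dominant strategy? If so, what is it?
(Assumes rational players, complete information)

No strictly dominant strategy exists for Player 1

Work:
A strategy strictly dominates another if it gives a strictly higher payoff against every opponent action. Compare each pair of P1's strategies column-by-column:
  A vs B: [3 vs 3, 5 vs 5, 7 vs 4] → A does not strictly dominate B (column X: 3 ≤ 3)
  A vs C: [3 vs 6, 5 vs 7, 7 vs 7] → A does not strictly dominate C (column X: 3 ≤ 6)
  B vs A: [3 vs 3, 5 vs 5, 4 vs 7] → B does not strictly dominate A (column X: 3 ≤ 3)
  B vs C: [3 vs 6, 5 vs 7, 4 vs 7] → B does not strictly dominate C (column X: 3 ≤ 6)
  C vs A: [6 vs 3, 7 vs 5, 7 vs 7] → C does not strictly dominate A (column Z: 7 ≤ 7)
  C vs B: [6 vs 3, 7 vs 5, 7 vs 4] → C strictly dominates B
No single strategy strictly dominates all others → no strictly dominant strategy.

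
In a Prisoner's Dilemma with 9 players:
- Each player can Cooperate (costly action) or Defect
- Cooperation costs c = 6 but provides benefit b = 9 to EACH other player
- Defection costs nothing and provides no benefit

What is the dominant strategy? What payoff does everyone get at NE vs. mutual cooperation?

Dominant: Defect; NE payoff = 0; Coop payoff = 66

Work:
Defect dominates (saves cost c = 6, benefit to others is external)
NE: All defect → everyone gets 0
If all cooperate: each receives (8)×9 - 6 = 66
Social dilemma: 66 > 0 but NE gives 0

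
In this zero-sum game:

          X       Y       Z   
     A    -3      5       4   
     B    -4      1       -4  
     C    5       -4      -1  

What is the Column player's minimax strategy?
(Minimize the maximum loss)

Column should play Z, value = 4

Work:
Column player minimizes Row's maximum payoff:
Column X: max payoff to Row = 5
Column Y: max payoff to Row = 5
Column Z: max payoff to Row = 4
Minimum is 4, achieved by column Z.
Minimax strategy: Z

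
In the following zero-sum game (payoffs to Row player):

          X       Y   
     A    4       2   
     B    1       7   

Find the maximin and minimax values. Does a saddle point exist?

Maximin = 2, Minimax = 4, Saddle: False

Work:
Row minimums: [2, 1] → maximin = 2
Column maximums: [4, 7] → minimax = 4
No saddle point (maximin ≠ minimax). Mixed strategy needed.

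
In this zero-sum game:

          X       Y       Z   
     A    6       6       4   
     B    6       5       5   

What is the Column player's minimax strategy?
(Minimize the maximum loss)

Column should play Z, value = 5

Work:
Column player minimizes Row's maximum payoff:
Column X: max payoff to Row = 6
Column Y: max payoff to Row = 6
Column Z: max payoff to Row = 5
Minimum is 5, achieved by column Z.
Minimax strategy: Z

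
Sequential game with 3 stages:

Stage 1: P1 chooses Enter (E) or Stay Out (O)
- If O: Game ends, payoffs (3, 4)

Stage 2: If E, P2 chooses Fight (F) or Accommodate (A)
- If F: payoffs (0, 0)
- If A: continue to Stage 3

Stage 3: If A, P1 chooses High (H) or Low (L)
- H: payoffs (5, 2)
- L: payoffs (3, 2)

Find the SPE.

SPE: (E, A, H); Outcome (5, 2)

Work:
Stage 3: P1 chooses H (5 vs 3)
Stage 2: P2: F->0, A->2 (anticipating H). Choose A
Stage 1: P1: O->3, E->5 (anticipating A, H). Choose E
SPE path: E -> A -> H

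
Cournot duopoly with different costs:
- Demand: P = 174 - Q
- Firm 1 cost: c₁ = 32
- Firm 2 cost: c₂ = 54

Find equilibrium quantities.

q₁* = 54.67, q₂* = 32.67

Work:
Reaction: q₁ = (174 - 32 - q₂)/2
Reaction: q₂ = (174 - 54 - q₁)/2
Solve simultaneously:
q₁* = (174 - 2×32 + 54)/3 = 54.67
q₂* = (174 - 2×54 + 32)/3 = 32.67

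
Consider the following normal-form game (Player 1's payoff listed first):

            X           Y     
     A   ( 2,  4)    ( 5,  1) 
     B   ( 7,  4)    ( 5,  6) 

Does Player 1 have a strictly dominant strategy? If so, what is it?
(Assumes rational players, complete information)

No strictly dominant strategy exists for Player 1

Work:
A strategy strictly dominates another if it gives a strictly higher payoff against every opponent action. Compare each pair of P1's strategies column-by-column:
  A vs B: [2 vs 7, 5 vs 5] → A does not strictly dominate B (column X: 2 ≤ 7)
  B vs A: [7 vs 2, 5 vs 5] → B does not strictly dominate A (column Y: 5 ≤ 5)
No single strategy strictly dominates all others → no strictly dominant strategy.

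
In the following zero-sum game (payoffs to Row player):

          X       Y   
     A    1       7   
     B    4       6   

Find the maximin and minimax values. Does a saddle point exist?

Maximin = 4, Minimax = 4, Saddle: True

Work:
Row minimums: [1, 4] → maximin = 4
Column maximums: [4, 7] → minimax = 4
Saddle point exists! Game value = 4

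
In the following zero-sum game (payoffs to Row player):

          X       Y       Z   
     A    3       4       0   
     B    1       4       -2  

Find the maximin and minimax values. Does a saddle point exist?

Maximin = 0, Minimax = 0, Saddle: True

Work:
Row minimums: [0, -2] → maximin = 0
Column maximums: [3, 4, 0] → minimax = 0
Saddle point exists! Game value = 0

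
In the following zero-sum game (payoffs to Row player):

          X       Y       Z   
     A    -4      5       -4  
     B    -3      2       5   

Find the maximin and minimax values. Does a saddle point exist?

Maximin = -3, Minimax = -3, Saddle: True

Work:
Row minimums: [-4, -3] → maximin = -3
Column maximums: [-3, 5, 5] → minimax = -3
Saddle point exists! Game value = -3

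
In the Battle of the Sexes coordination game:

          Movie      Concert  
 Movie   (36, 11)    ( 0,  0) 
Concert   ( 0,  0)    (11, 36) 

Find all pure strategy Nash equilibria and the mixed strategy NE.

Pure NE: (Movie, Movie) and (Concert, Concert); Mixed NE: p = 0.766, q = 0.234

Work:
Check pure NE:
(Movie, Movie): (36, 11) - no unilateral deviation beneficial
(Concert, Concert): (11, 36) - no unilateral deviation beneficial
Mixed NE: P1 plays Movie with p = 0.766, P2 plays Movie with q = 0.234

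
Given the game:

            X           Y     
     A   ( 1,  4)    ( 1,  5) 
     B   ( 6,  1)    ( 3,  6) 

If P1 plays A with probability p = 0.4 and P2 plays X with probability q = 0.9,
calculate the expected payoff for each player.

E[P1] = 3.82, E[P2] = 2.54

Work:
E[P1] = p·q·π₁(A,X) + p·(1-q)·π₁(A,Y) + (1-p)·q·π₁(B,X) + (1-p)·(1-q)·π₁(B,Y)
= 0.4·0.9·1 + 0.4·0.1·1 + 0.6·0.9·6 + 0.6·0.1·3
= 3.82

E[P2] = 2.54 (similar calculation)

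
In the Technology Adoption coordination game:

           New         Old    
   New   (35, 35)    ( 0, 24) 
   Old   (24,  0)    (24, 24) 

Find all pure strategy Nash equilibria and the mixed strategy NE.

Pure NE: (New, New) and (Old, Old); Mixed NE: p = 0.6857, q = 0.6857

Work:
Check pure NE:
(New, New): (35, 35) - no unilateral deviation beneficial
(Old, Old): (24, 24) - no unilateral deviation beneficial
Mixed NE: P1 plays New with p = 0.6857, P2 plays New with q = 0.6857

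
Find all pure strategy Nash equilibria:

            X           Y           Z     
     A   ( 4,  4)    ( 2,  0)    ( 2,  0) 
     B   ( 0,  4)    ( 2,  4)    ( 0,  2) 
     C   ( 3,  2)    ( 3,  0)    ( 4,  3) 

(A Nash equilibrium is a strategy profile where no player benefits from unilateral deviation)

Nash equilibrium: (A, X), (C, Z)

Work:
Best responses:
  P1 vs X: payoffs [4, 0, 3] → best response A (payoff 4)
  P1 vs Y: payoffs [2, 2, 3] → best response C (payoff 3)
  P1 vs Z: payoffs [2, 0, 4] → best response C (payoff 4)
  P2 vs A: payoffs [4, 0, 0] → best response X (payoff 4)
  P2 vs B: payoffs [4, 4, 2] → best response X/Y (payoff 4)
  P2 vs C: payoffs [2, 0, 3] → best response Z (payoff 3)
Mutual best responses: (A,X), (C,Z) → Nash equilibria.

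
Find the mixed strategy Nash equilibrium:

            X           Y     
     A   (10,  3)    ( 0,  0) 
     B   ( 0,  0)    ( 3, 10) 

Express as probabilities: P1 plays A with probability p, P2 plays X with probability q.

p = 0.7692, q = 0.2308

Work:
Find probabilities that make opponent indifferent:
P2 chooses q to make P1 indifferent between A and B
P1 chooses p to make P2 indifferent between X and Y
Mixed NE: P1 plays (A: 0.7692, B: 0.2308), P2 plays (X: 0.2308, Y: 0.7692)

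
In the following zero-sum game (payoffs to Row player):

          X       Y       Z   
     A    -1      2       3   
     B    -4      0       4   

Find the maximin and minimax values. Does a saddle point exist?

Maximin = -1, Minimax = -1, Saddle: True

Work:
Row minimums: [-1, -4] → maximin = -1
Column maximums: [-1, 2, 4] → minimax = -1
Saddle point exists! Game value = -1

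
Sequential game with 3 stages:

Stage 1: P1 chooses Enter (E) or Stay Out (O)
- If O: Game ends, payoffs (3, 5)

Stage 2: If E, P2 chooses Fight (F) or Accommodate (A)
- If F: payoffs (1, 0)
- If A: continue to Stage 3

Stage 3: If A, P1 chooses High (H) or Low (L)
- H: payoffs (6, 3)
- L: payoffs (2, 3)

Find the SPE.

SPE: (E, A, H); Outcome (6, 3)

Work:
Stage 3: P1 chooses H (6 vs 2)
Stage 2: P2: F->0, A->3 (anticipating H). Choose A
Stage 1: P1: O->3, E->6 (anticipating A, H). Choose E
SPE path: E -> A -> H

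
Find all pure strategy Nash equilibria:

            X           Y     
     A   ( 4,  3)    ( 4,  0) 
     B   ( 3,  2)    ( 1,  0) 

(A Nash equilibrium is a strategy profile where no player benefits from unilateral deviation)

Nash equilibrium: (A, X)

Work:
Best responses:
  P1 vs X: payoffs [4, 3] → best response A (payoff 4)
  P1 vs Y: payoffs [4, 1] → best response A (payoff 4)
  P2 vs A: payoffs [3, 0] → best response X (payoff 3)
  P2 vs B: payoffs [2, 0] → best response X (payoff 2)
Mutual best responses: (A,X) → Nash equilibria.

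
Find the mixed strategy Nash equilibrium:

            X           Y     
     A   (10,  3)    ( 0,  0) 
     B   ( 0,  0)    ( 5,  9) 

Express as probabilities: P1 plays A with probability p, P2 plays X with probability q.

p = 0.75, q = 0.3333

Work:
Find probabilities that make opponent indifferent:
P2 chooses q to make P1 indifferent between A and B
P1 chooses p to make P2 indifferent between X and Y
Mixed NE: P1 plays (A: 0.75, B: 0.25), P2 plays (X: 0.3333, Y: 0.6667)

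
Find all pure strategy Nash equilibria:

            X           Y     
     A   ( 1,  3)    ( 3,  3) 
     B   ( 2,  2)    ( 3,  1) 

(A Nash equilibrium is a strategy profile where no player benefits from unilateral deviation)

Nash equilibrium: (A, Y), (B, X)

Work:
Best responses:
  P1 vs X: payoffs [1, 2] → best response B (payoff 2)
  P1 vs Y: payoffs [3, 3] → best response A/B (payoff 3)
  P2 vs A: payoffs [3, 3] → best response X/Y (payoff 3)
  P2 vs B: payoffs [2, 1] → best response X (payoff 2)
Mutual best responses: (A,Y), (B,X) → Nash equilibria.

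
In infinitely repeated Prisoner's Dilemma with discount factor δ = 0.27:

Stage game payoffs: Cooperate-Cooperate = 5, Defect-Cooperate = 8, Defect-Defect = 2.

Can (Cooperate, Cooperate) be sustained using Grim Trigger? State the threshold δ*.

δ* = 0.5; since δ = 0.27 < 0.5, cooperation cannot be sustained

Work:
For Grim Trigger:
Cooperate forever: 5/(1-δ)
Defect then punished: 8 + 2·δ/(1-δ)
Need: 5/(1-δ) ≥ 8 + 2·δ/(1-δ)
Solving: δ ≥ (T-R)/(T-P) = (8-5)/(8-2) = 0.5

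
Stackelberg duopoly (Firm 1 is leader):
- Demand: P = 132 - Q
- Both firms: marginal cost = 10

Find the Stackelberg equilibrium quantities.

q₁* (leader) = 61.0, q₂* (follower) = 30.5

Work:
Follower's reaction: q₂ = (a - c - q₁)/2
Leader substitutes: π₁ = q₁·(a - q₁ - (a-c-q₁)/2 - c)
FOC: q₁* = (132 - 10)/2 = 61.00
Then: q₂* = (132 - 10 - 61.0)/2 = 30.50
Leader has first-mover advantage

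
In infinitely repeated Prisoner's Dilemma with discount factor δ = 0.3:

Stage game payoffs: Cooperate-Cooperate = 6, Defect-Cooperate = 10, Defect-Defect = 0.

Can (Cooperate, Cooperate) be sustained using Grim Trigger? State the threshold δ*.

δ* = 0.4; since δ = 0.3 < 0.4, cooperation cannot be sustained

Work:
For Grim Trigger:
Cooperate forever: 6/(1-δ)
Defect then punished: 10 + 0·δ/(1-δ)
Need: 6/(1-δ) ≥ 10 + 0·δ/(1-δ)
Solving: δ ≥ (T-R)/(T-P) = (10-6)/(10-0) = 0.4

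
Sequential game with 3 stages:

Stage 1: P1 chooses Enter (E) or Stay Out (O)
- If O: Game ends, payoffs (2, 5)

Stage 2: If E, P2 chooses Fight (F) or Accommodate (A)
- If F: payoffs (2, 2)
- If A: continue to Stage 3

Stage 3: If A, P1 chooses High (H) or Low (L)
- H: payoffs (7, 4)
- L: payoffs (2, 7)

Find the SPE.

SPE: (E, A, H); Outcome (7, 4)

Work:
Stage 3: P1 chooses H (7 vs 2)
Stage 2: P2: F->2, A->4 (anticipating H). Choose A
Stage 1: P1: O->2, E->7 (anticipating A, H). Choose E
SPE path: E -> A -> H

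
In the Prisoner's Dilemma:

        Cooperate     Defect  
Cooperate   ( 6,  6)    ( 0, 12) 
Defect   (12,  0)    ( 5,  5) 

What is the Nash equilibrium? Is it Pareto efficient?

(Defect, Defect) is NE; not Pareto efficient

Work:
Defect dominates Cooperate for both players:
If P2 cooperates: Defect (12) > Cooperate (6)
If P2 defects: Defect (5) > Cooperate (0)
NE: (Defect, Defect) with payoff (5, 5)
But (Cooperate, Cooperate) = (6, 6) Pareto dominates (5, 5)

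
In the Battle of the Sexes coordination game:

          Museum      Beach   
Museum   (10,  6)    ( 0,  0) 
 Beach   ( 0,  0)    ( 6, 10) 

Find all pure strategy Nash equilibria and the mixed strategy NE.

Pure NE: (Museum, Museum) and (Beach, Beach); Mixed NE: p = 0.625, q = 0.375

Work:
Check pure NE:
(Museum, Museum): (10, 6) - no unilateral deviation beneficial
(Beach, Beach): (6, 10) - no unilateral deviation beneficial
Mixed NE: P1 plays Museum with p = 0.625, P2 plays Museum with q = 0.375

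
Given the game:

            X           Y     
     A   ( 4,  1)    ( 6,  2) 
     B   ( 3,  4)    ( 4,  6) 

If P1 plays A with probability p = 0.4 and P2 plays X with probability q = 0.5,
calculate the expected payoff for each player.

E[P1] = 4.1, E[P2] = 3.6

Work:
E[P1] = p·q·π₁(A,X) + p·(1-q)·π₁(A,Y) + (1-p)·q·π₁(B,X) + (1-p)·(1-q)·π₁(B,Y)
= 0.4·0.5·4 + 0.4·0.5·6 + 0.6·0.5·3 + 0.6·0.5·4
= 4.1

E[P2] = 3.6 (similar calculation)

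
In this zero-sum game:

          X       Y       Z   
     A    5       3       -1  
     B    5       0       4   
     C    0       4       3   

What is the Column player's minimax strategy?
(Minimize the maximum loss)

Column should play Y or Z (all achieve the minimum), value = 4

Work:
Column player minimizes Row's maximum payoff:
Column X: max payoff to Row = 5
Column Y: max payoff to Row = 4
Column Z: max payoff to Row = 4
Minimum is 4, achieved by columns Y, Z (tied).
Each of Y or Z is a minimax strategy.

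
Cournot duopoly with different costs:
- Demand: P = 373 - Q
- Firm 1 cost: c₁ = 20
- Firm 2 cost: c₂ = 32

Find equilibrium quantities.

q₁* = 121.67, q₂* = 109.67

Work:
Reaction: q₁ = (373 - 20 - q₂)/2
Reaction: q₂ = (373 - 32 - q₁)/2
Solve simultaneously:
q₁* = (373 - 2×20 + 32)/3 = 121.67
q₂* = (373 - 2×32 + 20)/3 = 109.67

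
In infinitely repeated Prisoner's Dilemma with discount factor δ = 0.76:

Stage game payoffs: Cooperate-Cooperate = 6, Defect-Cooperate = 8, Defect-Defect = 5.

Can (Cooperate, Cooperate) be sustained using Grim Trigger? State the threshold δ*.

δ* = 0.6667; since δ = 0.76 ≥ 0.6667, cooperation can be sustained

Work:
For Grim Trigger:
Cooperate forever: 6/(1-δ)
Defect then punished: 8 + 5·δ/(1-δ)
Need: 6/(1-δ) ≥ 8 + 5·δ/(1-δ)
Solving: δ ≥ (T-R)/(T-P) = (8-6)/(8-5) = 0.6667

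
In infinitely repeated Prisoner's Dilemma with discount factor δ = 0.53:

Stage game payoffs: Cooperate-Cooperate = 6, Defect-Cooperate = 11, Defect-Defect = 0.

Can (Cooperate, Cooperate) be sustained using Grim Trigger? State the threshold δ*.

δ* = 0.4545; since δ = 0.53 ≥ 0.4545, cooperation can be sustained

Work:
For Grim Trigger:
Cooperate forever: 6/(1-δ)
Defect then punished: 11 + 0·δ/(1-δ)
Need: 6/(1-δ) ≥ 11 + 0·δ/(1-δ)
Solving: δ ≥ (T-R)/(T-P) = (11-6)/(11-0) = 0.4545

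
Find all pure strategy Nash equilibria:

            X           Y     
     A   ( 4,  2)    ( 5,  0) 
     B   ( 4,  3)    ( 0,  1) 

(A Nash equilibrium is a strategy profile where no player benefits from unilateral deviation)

Nash equilibrium: (A, X), (B, X)

Work:
Best responses:
  P1 vs X: payoffs [4, 4] → best response A/B (payoff 4)
  P1 vs Y: payoffs [5, 0] → best response A (payoff 5)
  P2 vs A: payoffs [2, 0] → best response X (payoff 2)
  P2 vs B: payoffs [3, 1] → best response X (payoff 3)
Mutual best responses: (A,X), (B,X) → Nash equilibria.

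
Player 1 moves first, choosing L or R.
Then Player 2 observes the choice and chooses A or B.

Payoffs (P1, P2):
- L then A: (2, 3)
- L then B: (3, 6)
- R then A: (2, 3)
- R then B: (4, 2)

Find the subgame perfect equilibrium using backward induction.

P1 plays L, P2 plays B after L and A after R; Payoff (3, 6)

Work:
Backward induction:
After L: P2 chooses B → P1 gets 3
After R: P2 chooses A → P1 gets 2
P1 chooses L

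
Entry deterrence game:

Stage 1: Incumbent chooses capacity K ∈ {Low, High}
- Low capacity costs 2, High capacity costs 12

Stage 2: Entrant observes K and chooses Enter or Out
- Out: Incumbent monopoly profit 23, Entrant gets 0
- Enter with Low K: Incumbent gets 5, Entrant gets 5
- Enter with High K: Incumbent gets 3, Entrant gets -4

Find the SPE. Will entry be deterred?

SPE: (High, Enter|Low, Out|High); Entry deterred. Incumbent net profit = 11

Work:
After Low K: Entrant enters (5 > 0)
After High K: Entrant stays out (-4 < 0)
Incumbent: Low → 5−2=3, High → 23−12=11
Incumbent chooses High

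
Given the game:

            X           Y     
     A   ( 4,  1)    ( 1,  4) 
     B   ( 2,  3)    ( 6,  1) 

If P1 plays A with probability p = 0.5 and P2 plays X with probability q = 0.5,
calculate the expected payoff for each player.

E[P1] = 3.25, E[P2] = 2.25

Work:
E[P1] = p·q·π₁(A,X) + p·(1-q)·π₁(A,Y) + (1-p)·q·π₁(B,X) + (1-p)·(1-q)·π₁(B,Y)
= 0.5·0.5·4 + 0.5·0.5·1 + 0.5·0.5·2 + 0.5·0.5·6
= 3.25

E[P2] = 2.25 (similar calculation)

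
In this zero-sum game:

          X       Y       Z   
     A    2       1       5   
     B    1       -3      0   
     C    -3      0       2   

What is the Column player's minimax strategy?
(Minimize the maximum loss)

Column should play Y, value = 1

Work:
Column player minimizes Row's maximum payoff:
Column X: max payoff to Row = 2
Column Y: max payoff to Row = 1
Column Z: max payoff to Row = 5
Minimum is 1, achieved by column Y.
Minimax strategy: Y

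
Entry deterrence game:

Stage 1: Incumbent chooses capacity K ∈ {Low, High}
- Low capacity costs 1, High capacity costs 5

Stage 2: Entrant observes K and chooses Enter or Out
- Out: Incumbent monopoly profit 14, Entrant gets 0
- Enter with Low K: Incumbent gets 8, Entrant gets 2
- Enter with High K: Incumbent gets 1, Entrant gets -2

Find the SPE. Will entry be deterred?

SPE: (High, Enter|Low, Out|High); Entry deterred. Incumbent net profit = 9

Work:
After Low K: Entrant enters (2 > 0)
After High K: Entrant stays out (-2 < 0)
Incumbent: Low → 8−1=7, High → 14−5=9
Incumbent chooses High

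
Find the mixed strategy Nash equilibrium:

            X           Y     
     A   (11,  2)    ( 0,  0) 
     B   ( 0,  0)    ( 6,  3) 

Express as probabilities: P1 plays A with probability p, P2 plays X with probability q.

p = 0.6, q = 0.3529

Work:
Find probabilities that make opponent indifferent:
P2 chooses q to make P1 indifferent between A and B
P1 chooses p to make P2 indifferent between X and Y
Mixed NE: P1 plays (A: 0.6, B: 0.4), P2 plays (X: 0.3529, Y: 0.6471)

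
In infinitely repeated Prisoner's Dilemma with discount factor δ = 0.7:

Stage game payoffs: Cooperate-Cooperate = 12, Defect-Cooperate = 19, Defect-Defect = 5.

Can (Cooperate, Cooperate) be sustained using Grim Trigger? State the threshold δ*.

δ* = 0.5; since δ = 0.7 ≥ 0.5, cooperation can be sustained

Work:
For Grim Trigger:
Cooperate forever: 12/(1-δ)
Defect then punished: 19 + 5·δ/(1-δ)
Need: 12/(1-δ) ≥ 19 + 5·δ/(1-δ)
Solving: δ ≥ (T-R)/(T-P) = (19-12)/(19-5) = 0.5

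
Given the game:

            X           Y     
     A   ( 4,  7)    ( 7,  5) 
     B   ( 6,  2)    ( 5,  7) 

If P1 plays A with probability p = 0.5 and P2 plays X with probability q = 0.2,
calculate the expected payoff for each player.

E[P1] = 5.8, E[P2] = 5.7

Work:
E[P1] = p·q·π₁(A,X) + p·(1-q)·π₁(A,Y) + (1-p)·q·π₁(B,X) + (1-p)·(1-q)·π₁(B,Y)
= 0.5·0.2·4 + 0.5·0.8·7 + 0.5·0.2·6 + 0.5·0.8·5
= 5.8

E[P2] = 5.7 (similar calculation)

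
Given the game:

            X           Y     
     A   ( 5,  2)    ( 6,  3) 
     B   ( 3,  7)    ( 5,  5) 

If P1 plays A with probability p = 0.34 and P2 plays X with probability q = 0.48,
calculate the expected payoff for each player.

E[P1] = 4.5432, E[P2] = 4.7904

Work:
E[P1] = p·q·π₁(A,X) + p·(1-q)·π₁(A,Y) + (1-p)·q·π₁(B,X) + (1-p)·(1-q)·π₁(B,Y)
= 0.34·0.48·5 + 0.34·0.52·6 + 0.66·0.48·3 + 0.66·0.52·5
= 4.5432

E[P2] = 4.7904 (similar calculation)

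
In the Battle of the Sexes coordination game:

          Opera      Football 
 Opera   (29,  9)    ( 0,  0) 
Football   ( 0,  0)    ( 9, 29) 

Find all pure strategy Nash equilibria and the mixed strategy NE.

Pure NE: (Opera, Opera) and (Football, Football); Mixed NE: p = 0.7632, q = 0.2368

Work:
Check pure NE:
(Opera, Opera): (29, 9) - no unilateral deviation beneficial
(Football, Football): (9, 29) - no unilateral deviation beneficial
Mixed NE: P1 plays Opera with p = 0.7632, P2 plays Opera with q = 0.2368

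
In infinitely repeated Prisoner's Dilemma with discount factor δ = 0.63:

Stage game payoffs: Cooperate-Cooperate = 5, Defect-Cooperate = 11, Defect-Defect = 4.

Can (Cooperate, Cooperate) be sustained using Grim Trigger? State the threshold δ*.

δ* = 0.8571; since δ = 0.63 < 0.8571, cooperation cannot be sustained

Work:
For Grim Trigger:
Cooperate forever: 5/(1-δ)
Defect then punished: 11 + 4·δ/(1-δ)
Need: 5/(1-δ) ≥ 11 + 4·δ/(1-δ)
Solving: δ ≥ (T-R)/(T-P) = (11-5)/(11-4) = 0.8571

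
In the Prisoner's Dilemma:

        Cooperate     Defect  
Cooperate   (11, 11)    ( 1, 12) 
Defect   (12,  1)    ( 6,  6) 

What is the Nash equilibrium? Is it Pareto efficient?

(Defect, Defect) is NE; not Pareto efficient

Work:
Defect dominates Cooperate for both players:
If P2 cooperates: Defect (12) > Cooperate (11)
If P2 defects: Defect (6) > Cooperate (1)
NE: (Defect, Defect) with payoff (6, 6)
But (Cooperate, Cooperate) = (11, 11) Pareto dominates (6, 6)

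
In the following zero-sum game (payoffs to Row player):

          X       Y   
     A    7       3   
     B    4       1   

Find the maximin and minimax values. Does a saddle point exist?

Maximin = 3, Minimax = 3, Saddle: True

Work:
Row minimums: [3, 1] → maximin = 3
Column maximums: [7, 3] → minimax = 3
Saddle point exists! Game value = 3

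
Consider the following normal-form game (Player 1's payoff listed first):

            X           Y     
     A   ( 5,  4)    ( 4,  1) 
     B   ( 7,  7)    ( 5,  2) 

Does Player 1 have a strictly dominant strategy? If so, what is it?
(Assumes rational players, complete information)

Yes, Player 1's strictly dominant strategy is B

Work:
A strategy strictly dominates another if it gives a strictly higher payoff against every opponent action. Compare each pair of P1's strategies column-by-column:
  A vs B: [5 vs 7, 4 vs 5] → A does not strictly dominate B (column X: 5 ≤ 7)
  B vs A: [7 vs 5, 5 vs 4] → B strictly dominates A
B strictly dominates every other strategy → strictly dominant.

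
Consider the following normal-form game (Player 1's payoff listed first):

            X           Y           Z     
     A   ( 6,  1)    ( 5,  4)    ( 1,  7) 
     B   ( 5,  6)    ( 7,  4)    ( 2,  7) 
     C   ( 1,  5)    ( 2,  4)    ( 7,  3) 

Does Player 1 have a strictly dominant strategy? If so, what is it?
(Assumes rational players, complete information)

No strictly dominant strategy exists for Player 1

Work:
A strategy strictly dominates another if it gives a strictly higher payoff against every opponent action. Compare each pair of P1's strategies column-by-column:
  A vs B: [6 vs 5, 5 vs 7, 1 vs 2] → A does not strictly dominate B (column Y: 5 ≤ 7)
  A vs C: [6 vs 1, 5 vs 2, 1 vs 7] → A does not strictly dominate C (column Z: 1 ≤ 7)
  B vs A: [5 vs 6, 7 vs 5, 2 vs 1] → B does not strictly dominate A (column X: 5 ≤ 6)
  B vs C: [5 vs 1, 7 vs 2, 2 vs 7] → B does not strictly dominate C (column Z: 2 ≤ 7)
  C vs A: [1 vs 6, 2 vs 5, 7 vs 1] → C does not strictly dominate A (column X: 1 ≤ 6)
  C vs B: [1 vs 5, 2 vs 7, 7 vs 2] → C does not strictly dominate B (column X: 1 ≤ 5)
No single strategy strictly dominates all others → no strictly dominant strategy.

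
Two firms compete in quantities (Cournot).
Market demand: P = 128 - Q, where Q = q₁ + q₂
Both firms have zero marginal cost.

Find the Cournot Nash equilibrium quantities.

q₁* = q₂* = 42.67; P* = 42.67

Work:
Profit: π_i = P·q_i = (a - q_i - q_j)·q_i
FOC: ∂π_i/∂q_i = a - 2q_i - q_j = 0
Reaction function: q_i = (128 - q_j)/2
Symmetry: q* = 128/3 = 42.67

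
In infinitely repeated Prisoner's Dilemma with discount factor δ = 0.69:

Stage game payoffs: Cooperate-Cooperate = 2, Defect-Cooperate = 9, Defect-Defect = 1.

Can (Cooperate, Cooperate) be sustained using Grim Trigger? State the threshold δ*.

δ* = 0.875; since δ = 0.69 < 0.875, cooperation cannot be sustained

Work:
For Grim Trigger:
Cooperate forever: 2/(1-δ)
Defect then punished: 9 + 1·δ/(1-δ)
Need: 2/(1-δ) ≥ 9 + 1·δ/(1-δ)
Solving: δ ≥ (T-R)/(T-P) = (9-2)/(9-1) = 0.875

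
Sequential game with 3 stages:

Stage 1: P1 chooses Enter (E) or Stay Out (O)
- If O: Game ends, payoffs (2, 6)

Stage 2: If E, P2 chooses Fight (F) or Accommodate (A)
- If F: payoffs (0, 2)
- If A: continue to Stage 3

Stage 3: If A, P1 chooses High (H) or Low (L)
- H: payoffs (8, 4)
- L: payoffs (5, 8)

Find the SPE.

SPE: (E, A, H); Outcome (8, 4)

Work:
Stage 3: P1 chooses H (8 vs 5)
Stage 2: P2: F->2, A->4 (anticipating H). Choose A
Stage 1: P1: O->2, E->8 (anticipating A, H). Choose E
SPE path: E -> A -> H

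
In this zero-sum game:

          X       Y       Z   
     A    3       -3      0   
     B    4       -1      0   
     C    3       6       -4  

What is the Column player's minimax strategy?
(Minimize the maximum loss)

Column should play Z, value = 0

Work:
Column player minimizes Row's maximum payoff:
Column X: max payoff to Row = 4
Column Y: max payoff to Row = 6
Column Z: max payoff to Row = 0
Minimum is 0, achieved by column Z.
Minimax strategy: Z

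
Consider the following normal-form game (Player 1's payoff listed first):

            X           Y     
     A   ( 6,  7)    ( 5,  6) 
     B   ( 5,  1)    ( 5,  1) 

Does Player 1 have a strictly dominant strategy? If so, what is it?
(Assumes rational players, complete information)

No strictly dominant strategy exists for Player 1

Work:
A strategy strictly dominates another if it gives a strictly higher payoff against every opponent action. Compare each pair of P1's strategies column-by-column:
  A vs B: [6 vs 5, 5 vs 5] → A does not strictly dominate B (column Y: 5 ≤ 5)
  B vs A: [5 vs 6, 5 vs 5] → B does not strictly dominate A (column X: 5 ≤ 6)
No single strategy strictly dominates all others → no strictly dominant strategy.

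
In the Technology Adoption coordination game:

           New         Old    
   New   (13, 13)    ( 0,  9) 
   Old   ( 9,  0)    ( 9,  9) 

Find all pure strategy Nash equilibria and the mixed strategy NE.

Pure NE: (New, New) and (Old, Old); Mixed NE: p = 0.6923, q = 0.6923

Work:
Check pure NE:
(New, New): (13, 13) - no unilateral deviation beneficial
(Old, Old): (9, 9) - no unilateral deviation beneficial
Mixed NE: P1 plays New with p = 0.6923, P2 plays New with q = 0.6923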